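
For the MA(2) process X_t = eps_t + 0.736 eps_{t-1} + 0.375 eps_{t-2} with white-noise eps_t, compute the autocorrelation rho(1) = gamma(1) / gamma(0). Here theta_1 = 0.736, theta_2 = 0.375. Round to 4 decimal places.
\rho(1) = 0.6015

For an MA(q) process with theta_0 = 1, the autocovariance is
  gamma(k) = sigma^2 * sum_{i=0..q-k} theta_i * theta_{i+k},
and rho(k) = gamma(k) / gamma(0). Sigma^2 cancels.
  numerator   = (1)*(0.736) + (0.736)*(0.375) = 1.012.
  denominator = (1)^2 + (0.736)^2 + (0.375)^2 = 1.682321.
  rho(1) = 1.012 / 1.682321 = 0.6015.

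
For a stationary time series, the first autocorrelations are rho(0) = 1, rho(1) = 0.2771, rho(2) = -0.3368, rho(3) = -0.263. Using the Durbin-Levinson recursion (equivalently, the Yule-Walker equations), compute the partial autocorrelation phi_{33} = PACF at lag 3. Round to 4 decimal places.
\phi_{33} = -0.0051

The PACF at lag k is phi_{kk}, the last component of the solution
to the Yule-Walker system G_k phi = r_k where
  (G_k)_{ij} = rho(|i - j|), (r_k)_i = rho(i), i,j = 1..k.
Equivalently, Durbin-Levinson gives phi_{kk} iteratively:
  phi_{11} = rho(1)
  phi_{kk} = [rho(k) - sum_{j=1..k-1} phi_{k-1,j} rho(k-j)]
            / [1 - sum_{j=1..k-1} phi_{k-1,j} rho(j)],
  phi_{k,j} = phi_{k-1,j} - phi_{kk} phi_{k-1,k-j},  j = 1..k-1.
Step k = 1:
  phi_11 = rho(1) = 0.2771.
Step k = 2:
  phi_22 = [rho(2) - phi_11 rho(1)] / [1 - phi_11 rho(1)] = [-0.3368 - (0.2771)(0.2771)] / [1 - (0.2771)(0.2771)]
         = -0.41358441 / 0.92321559 = -0.447982.
  Update: phi_21 = phi_11 - phi_22 phi_11 = 0.2771 - (-0.447982)(0.2771) = 0.401236.
Step k = 3:
  phi_33 = [rho(3) - phi_21 rho(2) - phi_22 rho(1)] / [1 - phi_21 rho(1) - phi_22 rho(2)]
    numerator   = -0.263 - (0.401236)(-0.3368) - (-0.447982)(0.2771) = -0.00372779
    denominator = 1 - (0.401236)(0.2771) - (-0.447982)(-0.3368) = 0.73793702
  phi_33 = -0.00372779 / 0.73793702 = -0.0051.
Therefore phi_{33} = -0.0051.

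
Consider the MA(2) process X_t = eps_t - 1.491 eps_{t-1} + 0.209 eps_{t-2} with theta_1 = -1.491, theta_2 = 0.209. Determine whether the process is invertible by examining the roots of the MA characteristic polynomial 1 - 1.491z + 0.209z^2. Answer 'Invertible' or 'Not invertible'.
\text{Not invertible}

The MA(q) characteristic polynomial is P(z) = 1 - 1.491z + 0.209z^2.
Invertibility requires all roots to lie outside the unit circle, i.e. |z| > 1 for every root.
Set 1 + (-1.491) z + (0.209) z^2 = 0, i.e. a z^2 + b z + c = 0 with a = 0.209, b = -1.491, c = 1.
Discriminant D = b^2 - 4ac = (-1.491)^2 - 4*(0.209)*1 = 2.223081 - (0.836) = 1.387081.
D >= 0, so the roots are real: z = (-b +/- sqrt(D)) / (2a) = (1.491 +/- 1.177744) / (0.418).
  z_1 = (1.491 + 1.177744) / (0.418) = 6.3846,   |z_1| = 6.3846.
  z_2 = (1.491 - 1.177744) / (0.418) = 0.7494,   |z_2| = 0.7494.
Moduli of all roots: 6.3846, 0.7494.
All moduli strictly greater than 1? No.
Verdict: Not invertible.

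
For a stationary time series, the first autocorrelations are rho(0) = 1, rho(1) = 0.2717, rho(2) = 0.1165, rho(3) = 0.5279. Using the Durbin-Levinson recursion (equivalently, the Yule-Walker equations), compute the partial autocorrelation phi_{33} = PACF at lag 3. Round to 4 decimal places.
\phi_{33} = 0.5250

The PACF at lag k is phi_{kk}, the last component of the solution
to the Yule-Walker system G_k phi = r_k where
  (G_k)_{ij} = rho(|i - j|), (r_k)_i = rho(i), i,j = 1..k.
Equivalently, Durbin-Levinson gives phi_{kk} iteratively:
  phi_{11} = rho(1)
  phi_{kk} = [rho(k) - sum_{j=1..k-1} phi_{k-1,j} rho(k-j)]
            / [1 - sum_{j=1..k-1} phi_{k-1,j} rho(j)],
  phi_{k,j} = phi_{k-1,j} - phi_{kk} phi_{k-1,k-j},  j = 1..k-1.
Step k = 1:
  phi_11 = rho(1) = 0.2717.
Step k = 2:
  phi_22 = [rho(2) - phi_11 rho(1)] / [1 - phi_11 rho(1)] = [0.1165 - (0.2717)(0.2717)] / [1 - (0.2717)(0.2717)]
         = 0.04267911 / 0.92617911 = 0.046081.
  Update: phi_21 = phi_11 - phi_22 phi_11 = 0.2717 - (0.046081)(0.2717) = 0.25918.
Step k = 3:
  phi_33 = [rho(3) - phi_21 rho(2) - phi_22 rho(1)] / [1 - phi_21 rho(1) - phi_22 rho(2)]
    numerator   = 0.5279 - (0.25918)(0.1165) - (0.046081)(0.2717) = 0.48518539
    denominator = 1 - (0.25918)(0.2717) - (0.046081)(0.1165) = 0.92421242
  phi_33 = 0.48518539 / 0.92421242 = 0.525.
Therefore phi_{33} = 0.5250.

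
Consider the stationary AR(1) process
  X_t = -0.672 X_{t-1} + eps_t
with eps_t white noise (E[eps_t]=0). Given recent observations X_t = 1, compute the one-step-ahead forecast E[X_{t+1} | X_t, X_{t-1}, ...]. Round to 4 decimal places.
E[X_{t+1} \mid \mathcal F_t] = -0.6720

For an AR(p) model X_t = c + sum_i phi_i X_{t-i} + eps_t, the
one-step-ahead conditional mean is
  E[X_{t+1} | X_t, ...] = c + sum_i phi_i X_{t+1-i}.
Substitute known values:
  E[X_{t+1} | ...] = (-0.672) * (1)
                   = -0.6720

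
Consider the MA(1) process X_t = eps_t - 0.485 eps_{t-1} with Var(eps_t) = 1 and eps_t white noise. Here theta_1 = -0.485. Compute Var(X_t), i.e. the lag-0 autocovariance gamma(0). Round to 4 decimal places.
\gamma(0) = 1.2352

For an MA(q) process X_t = eps_t + sum_i theta_i eps_{t-i} with
Var(eps_t) = sigma^2, the variance is
  gamma(0) = sigma^2 * (1 + sum_i theta_i^2).
  sum_i theta_i^2 = (-0.485)^2 = 0.235225.
  gamma(0) = 1 * (1 + 0.235225) = 1 * 1.235225 = 1.235225, which rounds to 1.2352.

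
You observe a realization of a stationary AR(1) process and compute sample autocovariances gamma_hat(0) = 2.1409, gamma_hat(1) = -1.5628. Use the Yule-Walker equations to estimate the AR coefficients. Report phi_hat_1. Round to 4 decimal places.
\hat\phi_{1} = -0.7300

The Yule-Walker equations for an AR(p) process read, in matrix form,
  Gamma_p phi = r_p,   with   (Gamma_p)_{ij} = gamma(|i - j|),
                       (r_p)_i = gamma(i),   i,j = 1..p.
Substitute the sample gammas (Toeplitz matrix and right-hand side of size 1):
  Gamma_p = [[2.1409]]
  r_p     = [-1.5628]
With p = 1 this is the single equation gamma(0) phi_1 = gamma(1):
  phi_hat_1 = gamma(1) / gamma(0) = -1.5628 / 2.1409 = -0.7300.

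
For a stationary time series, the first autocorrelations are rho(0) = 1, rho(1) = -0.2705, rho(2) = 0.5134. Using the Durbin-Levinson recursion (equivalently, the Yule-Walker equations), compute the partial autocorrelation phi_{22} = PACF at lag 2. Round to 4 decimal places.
\phi_{22} = 0.4750

The PACF at lag k is phi_{kk}, the last component of the solution
to the Yule-Walker system G_k phi = r_k where
  (G_k)_{ij} = rho(|i - j|), (r_k)_i = rho(i), i,j = 1..k.
Equivalently, Durbin-Levinson gives phi_{kk} iteratively:
  phi_{11} = rho(1)
  phi_{kk} = [rho(k) - sum_{j=1..k-1} phi_{k-1,j} rho(k-j)]
            / [1 - sum_{j=1..k-1} phi_{k-1,j} rho(j)],
  phi_{k,j} = phi_{k-1,j} - phi_{kk} phi_{k-1,k-j},  j = 1..k-1.
Step k = 1:
  phi_11 = rho(1) = -0.2705.
Step k = 2:
  phi_22 = [rho(2) - phi_11 rho(1)] / [1 - phi_11 rho(1)] = [0.5134 - (-0.2705)(-0.2705)] / [1 - (-0.2705)(-0.2705)]
         = 0.44022975 / 0.92682975 = 0.475.
Therefore phi_{22} = 0.4750.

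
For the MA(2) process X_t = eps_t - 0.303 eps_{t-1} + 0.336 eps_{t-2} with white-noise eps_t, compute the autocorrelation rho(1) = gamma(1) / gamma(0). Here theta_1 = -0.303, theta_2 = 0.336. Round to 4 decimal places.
\rho(1) = -0.3360

For an MA(q) process with theta_0 = 1, the autocovariance is
  gamma(k) = sigma^2 * sum_{i=0..q-k} theta_i * theta_{i+k},
and rho(k) = gamma(k) / gamma(0). Sigma^2 cancels.
  numerator   = (1)*(-0.303) + (-0.303)*(0.336) = -0.404808.
  denominator = (1)^2 + (-0.303)^2 + (0.336)^2 = 1.204705.
  rho(1) = -0.404808 / 1.204705 = -0.3360.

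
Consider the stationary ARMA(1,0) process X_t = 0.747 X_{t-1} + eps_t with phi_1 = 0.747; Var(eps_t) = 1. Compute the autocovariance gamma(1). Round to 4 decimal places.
\gamma(1) = 1.6901

Multiply the model equation by X_{t-k} and take expectations. With theta_0 = psi_0 = 1 and psi_j the MA(infinity) weights, this gives
  gamma(k) - sum_i phi_i gamma(k-i) = c_k,
  c_k = sigma^2 * sum_{j=k..q} theta_j psi_{j-k}   (c_k = 0 for k > q),
using gamma(-m) = gamma(m).
Pure AR (q = 0): c_0 = sigma^2 = 1, c_k = 0 for k >= 1.
Equations for k = 0 and k = 1 (AR order 1):
  gamma(0) = phi_1 gamma(1) + c_0
  gamma(1) = phi_1 gamma(0) + c_1
Substituting the second into the first: gamma(0) (1 - phi_1^2) = c_0 + phi_1 c_1, so
  gamma(0) = c_0 / (1 - phi_1^2) = 1 / (1 - (0.747)^2) = 1 / 0.441991 = 2.26249.
  gamma(1) = phi_1 gamma(0) = (0.747)(2.26249) = 1.69008.
Therefore gamma(1) = 1.6901 (to 4 decimal places).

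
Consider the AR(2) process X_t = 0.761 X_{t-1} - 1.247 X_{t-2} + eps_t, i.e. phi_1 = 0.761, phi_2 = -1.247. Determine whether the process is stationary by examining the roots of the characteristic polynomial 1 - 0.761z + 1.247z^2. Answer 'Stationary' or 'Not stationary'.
\text{Not stationary}

The AR(p) characteristic polynomial is P(z) = 1 - 0.761z + 1.247z^2.
Stationarity requires all roots to lie outside the unit circle, i.e. |z| > 1 for every root.
Set 1 + (-0.761) z + (1.247) z^2 = 0, i.e. a z^2 + b z + c = 0 with a = 1.247, b = -0.761, c = 1.
Discriminant D = b^2 - 4ac = (-0.761)^2 - 4*(1.247)*1 = 0.579121 - (4.988) = -4.408879.
D < 0, so the roots are the complex-conjugate pair z = (-b +/- i sqrt(-D)) / (2a) = 0.3051 +/- 0.8419i.
For a conjugate pair |z|^2 = z * conj(z) = (product of roots) = c/a = 1/(1.247) = 0.801925, so |z| = sqrt(0.801925) = 0.8955 for both roots.
Moduli of all roots: 0.8955, 0.8955.
All moduli strictly greater than 1? No.
Verdict: Not stationary.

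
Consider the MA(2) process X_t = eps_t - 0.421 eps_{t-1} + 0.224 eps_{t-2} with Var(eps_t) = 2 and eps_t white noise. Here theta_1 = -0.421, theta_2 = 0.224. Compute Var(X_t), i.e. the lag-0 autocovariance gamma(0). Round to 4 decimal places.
\gamma(0) = 2.4548

For an MA(q) process X_t = eps_t + sum_i theta_i eps_{t-i} with
Var(eps_t) = sigma^2, the variance is
  gamma(0) = sigma^2 * (1 + sum_i theta_i^2).
  sum_i theta_i^2 = (-0.421)^2 + (0.224)^2 = 0.177241 + 0.050176 = 0.227417.
  gamma(0) = 2 * (1 + 0.227417) = 2 * 1.227417 = 2.454834, which rounds to 2.4548.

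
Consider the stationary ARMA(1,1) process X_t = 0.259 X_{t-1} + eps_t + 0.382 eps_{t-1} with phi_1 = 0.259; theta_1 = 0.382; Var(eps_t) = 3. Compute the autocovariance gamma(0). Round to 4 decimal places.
\gamma(0) = 4.3213

Multiply the model equation by X_{t-k} and take expectations. With theta_0 = psi_0 = 1 and psi_j the MA(infinity) weights, this gives
  gamma(k) - sum_i phi_i gamma(k-i) = c_k,
  c_k = sigma^2 * sum_{j=k..q} theta_j psi_{j-k}   (c_k = 0 for k > q),
using gamma(-m) = gamma(m).
psi-weights needed (psi_j = theta_j + sum_i phi_i psi_{j-i}):
  psi_1 = theta_1 + phi_1 = 0.382 + (0.259) = 0.641
Right-hand sides:
  c_0 = sigma^2 (1 + theta_1 psi_1) = 3 * (1 + (0.382)(0.641)) = 3 * 1.244862 = 3.734586
  c_1 = sigma^2 theta_1 = 3 * (0.382) = 1.146
  c_2 = 0
Equations for k = 0 and k = 1 (AR order 1):
  gamma(0) = phi_1 gamma(1) + c_0
  gamma(1) = phi_1 gamma(0) + c_1
Substituting the second into the first: gamma(0) (1 - phi_1^2) = c_0 + phi_1 c_1, so
  gamma(0) = (c_0 + phi_1 c_1) / (1 - phi_1^2) = (3.734586 + (0.259)(1.146)) / (1 - (0.259)^2) = 4.0314 / 0.932919 = 4.321275.
Therefore gamma(0) = 4.3213 (to 4 decimal places).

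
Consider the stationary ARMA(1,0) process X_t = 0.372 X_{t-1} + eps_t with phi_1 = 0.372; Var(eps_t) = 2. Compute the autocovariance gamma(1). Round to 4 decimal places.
\gamma(1) = 0.8635

Multiply the model equation by X_{t-k} and take expectations. With theta_0 = psi_0 = 1 and psi_j the MA(infinity) weights, this gives
  gamma(k) - sum_i phi_i gamma(k-i) = c_k,
  c_k = sigma^2 * sum_{j=k..q} theta_j psi_{j-k}   (c_k = 0 for k > q),
using gamma(-m) = gamma(m).
Pure AR (q = 0): c_0 = sigma^2 = 2, c_k = 0 for k >= 1.
Equations for k = 0 and k = 1 (AR order 1):
  gamma(0) = phi_1 gamma(1) + c_0
  gamma(1) = phi_1 gamma(0) + c_1
Substituting the second into the first: gamma(0) (1 - phi_1^2) = c_0 + phi_1 c_1, so
  gamma(0) = c_0 / (1 - phi_1^2) = 2 / (1 - (0.372)^2) = 2 / 0.861616 = 2.32122.
  gamma(1) = phi_1 gamma(0) = (0.372)(2.32122) = 0.863494.
Therefore gamma(1) = 0.8635 (to 4 decimal places).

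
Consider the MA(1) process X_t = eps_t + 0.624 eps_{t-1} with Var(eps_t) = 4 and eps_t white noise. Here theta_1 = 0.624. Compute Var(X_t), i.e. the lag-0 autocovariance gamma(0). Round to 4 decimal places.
\gamma(0) = 5.5575

For an MA(q) process X_t = eps_t + sum_i theta_i eps_{t-i} with
Var(eps_t) = sigma^2, the variance is
  gamma(0) = sigma^2 * (1 + sum_i theta_i^2).
  sum_i theta_i^2 = (0.624)^2 = 0.389376.
  gamma(0) = 4 * (1 + 0.389376) = 4 * 1.389376 = 5.557504, which rounds to 5.5575.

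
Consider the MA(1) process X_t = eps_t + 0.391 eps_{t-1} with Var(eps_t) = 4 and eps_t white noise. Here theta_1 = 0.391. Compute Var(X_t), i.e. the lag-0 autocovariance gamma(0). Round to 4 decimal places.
\gamma(0) = 4.6115

For an MA(q) process X_t = eps_t + sum_i theta_i eps_{t-i} with
Var(eps_t) = sigma^2, the variance is
  gamma(0) = sigma^2 * (1 + sum_i theta_i^2).
  sum_i theta_i^2 = (0.391)^2 = 0.152881.
  gamma(0) = 4 * (1 + 0.152881) = 4 * 1.152881 = 4.611524, which rounds to 4.6115.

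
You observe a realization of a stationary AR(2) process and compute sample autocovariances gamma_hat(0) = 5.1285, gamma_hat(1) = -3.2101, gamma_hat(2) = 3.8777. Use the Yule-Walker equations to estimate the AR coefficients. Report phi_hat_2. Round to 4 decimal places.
\hat\phi_{2} = 0.5990

The Yule-Walker equations for an AR(p) process read, in matrix form,
  Gamma_p phi = r_p,   with   (Gamma_p)_{ij} = gamma(|i - j|),
                       (r_p)_i = gamma(i),   i,j = 1..p.
Substitute the sample gammas (Toeplitz matrix and right-hand side of size 2):
  Gamma_p = [[5.1285, -3.2101], [-3.2101, 5.1285]]
  r_p     = [-3.2101, 3.8777]
Written out:
  5.1285 phi_1 - 3.2101 phi_2 = -3.2101
  -3.2101 phi_1 + 5.1285 phi_2 = 3.8777
Solve by Cramer's rule:
  det = gamma(0)^2 - gamma(1)^2 = (5.1285)^2 - (-3.2101)^2 = 26.30151225 - 10.30474201 = 15.99677024
  phi_hat_1 = [gamma(1) gamma(0) - gamma(1) gamma(2)] / det = [(-3.2101)(5.1285) - (-3.2101)(3.8777)] / 15.99677024 = -4.01519308 / 15.99677024 = -0.251
  phi_hat_2 = [gamma(0) gamma(2) - gamma(1)^2] / det = [(5.1285)(3.8777) - (-3.2101)^2] / 15.99677024 = 9.58204244 / 15.99677024 = 0.599
So phi_hat = [-0.2510, 0.5990].
Therefore phi_hat_2 = 0.5990.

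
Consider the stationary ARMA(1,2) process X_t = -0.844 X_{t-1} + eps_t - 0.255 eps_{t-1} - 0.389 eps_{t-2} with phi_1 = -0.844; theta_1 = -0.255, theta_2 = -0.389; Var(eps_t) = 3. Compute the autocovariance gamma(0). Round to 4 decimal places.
\gamma(0) = 9.6482

Multiply the model equation by X_{t-k} and take expectations. With theta_0 = psi_0 = 1 and psi_j the MA(infinity) weights, this gives
  gamma(k) - sum_i phi_i gamma(k-i) = c_k,
  c_k = sigma^2 * sum_{j=k..q} theta_j psi_{j-k}   (c_k = 0 for k > q),
using gamma(-m) = gamma(m).
psi-weights needed (psi_j = theta_j + sum_i phi_i psi_{j-i}):
  psi_1 = theta_1 + phi_1 = -0.255 + (-0.844) = -1.099
  psi_2 = theta_2 + phi_1 psi_1 = -0.389 + (-0.844)(-1.099) = 0.538556
Right-hand sides:
  c_0 = sigma^2 (1 + theta_1 psi_1 + theta_2 psi_2) = 3 * (1 + (-0.255)(-1.099) + (-0.389)(0.538556)) = 3 * 1.070747 = 3.21224
  c_1 = sigma^2 (theta_1 + theta_2 psi_1) = 3 * (-0.255 + (-0.389)(-1.099)) = 0.517533
  c_2 = sigma^2 theta_2 = 3 * (-0.389) = -1.167
Equations for k = 0 and k = 1 (AR order 1):
  gamma(0) = phi_1 gamma(1) + c_0
  gamma(1) = phi_1 gamma(0) + c_1
Substituting the second into the first: gamma(0) (1 - phi_1^2) = c_0 + phi_1 c_1, so
  gamma(0) = (c_0 + phi_1 c_1) / (1 - phi_1^2) = (3.21224 + (-0.844)(0.517533)) / (1 - (-0.844)^2) = 2.775442 / 0.287664 = 9.648209.
Therefore gamma(0) = 9.6482 (to 4 decimal places).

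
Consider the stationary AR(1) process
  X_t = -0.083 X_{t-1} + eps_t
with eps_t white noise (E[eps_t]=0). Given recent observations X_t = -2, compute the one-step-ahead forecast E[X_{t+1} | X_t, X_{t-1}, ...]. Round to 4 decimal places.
E[X_{t+1} \mid \mathcal F_t] = 0.1660

For an AR(p) model X_t = c + sum_i phi_i X_{t-i} + eps_t, the
one-step-ahead conditional mean is
  E[X_{t+1} | X_t, ...] = c + sum_i phi_i X_{t+1-i}.
Substitute known values:
  E[X_{t+1} | ...] = (-0.083) * (-2)
                   = 0.1660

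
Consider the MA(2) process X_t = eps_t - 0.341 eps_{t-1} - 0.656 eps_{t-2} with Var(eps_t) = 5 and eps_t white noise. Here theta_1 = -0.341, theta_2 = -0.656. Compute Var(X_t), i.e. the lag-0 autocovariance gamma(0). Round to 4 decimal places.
\gamma(0) = 7.7331

For an MA(q) process X_t = eps_t + sum_i theta_i eps_{t-i} with
Var(eps_t) = sigma^2, the variance is
  gamma(0) = sigma^2 * (1 + sum_i theta_i^2).
  sum_i theta_i^2 = (-0.341)^2 + (-0.656)^2 = 0.116281 + 0.430336 = 0.546617.
  gamma(0) = 5 * (1 + 0.546617) = 5 * 1.546617 = 7.733085, which rounds to 7.7331.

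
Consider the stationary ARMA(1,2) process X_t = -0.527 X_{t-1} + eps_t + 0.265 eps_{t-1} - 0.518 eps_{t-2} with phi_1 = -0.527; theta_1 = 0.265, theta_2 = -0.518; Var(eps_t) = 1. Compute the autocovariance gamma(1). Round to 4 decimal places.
\gamma(1) = -0.2678

Multiply the model equation by X_{t-k} and take expectations. With theta_0 = psi_0 = 1 and psi_j the MA(infinity) weights, this gives
  gamma(k) - sum_i phi_i gamma(k-i) = c_k,
  c_k = sigma^2 * sum_{j=k..q} theta_j psi_{j-k}   (c_k = 0 for k > q),
using gamma(-m) = gamma(m).
psi-weights needed (psi_j = theta_j + sum_i phi_i psi_{j-i}):
  psi_1 = theta_1 + phi_1 = 0.265 + (-0.527) = -0.262
  psi_2 = theta_2 + phi_1 psi_1 = -0.518 + (-0.527)(-0.262) = -0.379926
Right-hand sides:
  c_0 = sigma^2 (1 + theta_1 psi_1 + theta_2 psi_2) = 1 * (1 + (0.265)(-0.262) + (-0.518)(-0.379926)) = 1 * 1.127372 = 1.127372
  c_1 = sigma^2 (theta_1 + theta_2 psi_1) = 1 * (0.265 + (-0.518)(-0.262)) = 0.400716
  c_2 = sigma^2 theta_2 = 1 * (-0.518) = -0.518
Equations for k = 0 and k = 1 (AR order 1):
  gamma(0) = phi_1 gamma(1) + c_0
  gamma(1) = phi_1 gamma(0) + c_1
Substituting the second into the first: gamma(0) (1 - phi_1^2) = c_0 + phi_1 c_1, so
  gamma(0) = (c_0 + phi_1 c_1) / (1 - phi_1^2) = (1.127372 + (-0.527)(0.400716)) / (1 - (-0.527)^2) = 0.916194 / 0.722271 = 1.268491.
  gamma(1) = phi_1 gamma(0) + c_1 = (-0.527)(1.268491) + (0.400716) = -0.267779.
Therefore gamma(1) = -0.2678 (to 4 decimal places).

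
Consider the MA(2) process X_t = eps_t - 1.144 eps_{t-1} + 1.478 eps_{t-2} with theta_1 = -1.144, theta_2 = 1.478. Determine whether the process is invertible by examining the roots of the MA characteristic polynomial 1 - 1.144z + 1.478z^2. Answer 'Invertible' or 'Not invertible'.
\text{Not invertible}

The MA(q) characteristic polynomial is P(z) = 1 - 1.144z + 1.478z^2.
Invertibility requires all roots to lie outside the unit circle, i.e. |z| > 1 for every root.
Set 1 + (-1.144) z + (1.478) z^2 = 0, i.e. a z^2 + b z + c = 0 with a = 1.478, b = -1.144, c = 1.
Discriminant D = b^2 - 4ac = (-1.144)^2 - 4*(1.478)*1 = 1.308736 - (5.912) = -4.603264.
D < 0, so the roots are the complex-conjugate pair z = (-b +/- i sqrt(-D)) / (2a) = 0.387 +/- 0.7258i.
For a conjugate pair |z|^2 = z * conj(z) = (product of roots) = c/a = 1/(1.478) = 0.67659, so |z| = sqrt(0.67659) = 0.8226 for both roots.
Moduli of all roots: 0.8226, 0.8226.
All moduli strictly greater than 1? No.
Verdict: Not invertible.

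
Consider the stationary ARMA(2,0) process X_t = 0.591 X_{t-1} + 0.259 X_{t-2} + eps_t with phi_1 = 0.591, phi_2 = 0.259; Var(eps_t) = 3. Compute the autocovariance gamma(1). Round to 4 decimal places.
\gamma(1) = 7.0484

Multiply the model equation by X_{t-k} and take expectations. With theta_0 = psi_0 = 1 and psi_j the MA(infinity) weights, this gives
  gamma(k) - sum_i phi_i gamma(k-i) = c_k,
  c_k = sigma^2 * sum_{j=k..q} theta_j psi_{j-k}   (c_k = 0 for k > q),
using gamma(-m) = gamma(m).
Pure AR (q = 0): c_0 = sigma^2 = 3, c_k = 0 for k >= 1.
Equations for k = 0, 1, 2 (AR order 2, c_2 = 0):
  (E0) gamma(0) = phi_1 gamma(1) + phi_2 gamma(2) + c_0
  (E1) gamma(1) = phi_1 gamma(0) + phi_2 gamma(1) + c_1
  (E2) gamma(2) = phi_1 gamma(1) + phi_2 gamma(0)
From (E1): gamma(1) = A gamma(0) + B with
  A = phi_1 / (1 - phi_2) = 0.591 / 0.741 = 0.797571,   B = c_1 / (1 - phi_2) = 0 / 0.741 = 0.
Insert (E2) into (E0): gamma(0) (1 - phi_2^2) = phi_1 (1 + phi_2) gamma(1) + c_0.
  phi_1 (1 + phi_2) = (0.591)(1.259) = 0.744069,   1 - phi_2^2 = 0.932919.
Replace gamma(1) by A gamma(0) + B and collect gamma(0):
  gamma(0) [0.932919 - (0.744069)(0.797571)] = c_0 = 3
  gamma(0) * 0.339471 = 3
  gamma(0) = 3 / 0.339471 = 8.837273.
  gamma(1) = A gamma(0) = (0.797571)(8.837273) = 7.048351.
Therefore gamma(1) = 7.0484 (to 4 decimal places).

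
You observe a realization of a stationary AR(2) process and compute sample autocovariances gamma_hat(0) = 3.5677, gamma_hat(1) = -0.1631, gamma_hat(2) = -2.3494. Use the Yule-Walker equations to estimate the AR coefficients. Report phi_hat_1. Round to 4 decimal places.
\hat\phi_{1} = -0.0760

The Yule-Walker equations for an AR(p) process read, in matrix form,
  Gamma_p phi = r_p,   with   (Gamma_p)_{ij} = gamma(|i - j|),
                       (r_p)_i = gamma(i),   i,j = 1..p.
Substitute the sample gammas (Toeplitz matrix and right-hand side of size 2):
  Gamma_p = [[3.5677, -0.1631], [-0.1631, 3.5677]]
  r_p     = [-0.1631, -2.3494]
Written out:
  3.5677 phi_1 - 0.1631 phi_2 = -0.1631
  -0.1631 phi_1 + 3.5677 phi_2 = -2.3494
Solve by Cramer's rule:
  det = gamma(0)^2 - gamma(1)^2 = (3.5677)^2 - (-0.1631)^2 = 12.72848329 - 0.02660161 = 12.70188168
  phi_hat_1 = [gamma(1) gamma(0) - gamma(1) gamma(2)] / det = [(-0.1631)(3.5677) - (-0.1631)(-2.3494)] / 12.70188168 = -0.96507901 / 12.70188168 = -0.076
  phi_hat_2 = [gamma(0) gamma(2) - gamma(1)^2] / det = [(3.5677)(-2.3494) - (-0.1631)^2] / 12.70188168 = -8.40855599 / 12.70188168 = -0.662
So phi_hat = [-0.0760, -0.6620].
Therefore phi_hat_1 = -0.0760.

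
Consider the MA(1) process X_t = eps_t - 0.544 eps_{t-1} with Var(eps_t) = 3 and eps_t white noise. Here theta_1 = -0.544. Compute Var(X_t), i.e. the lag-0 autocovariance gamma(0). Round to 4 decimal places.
\gamma(0) = 3.8878

For an MA(q) process X_t = eps_t + sum_i theta_i eps_{t-i} with
Var(eps_t) = sigma^2, the variance is
  gamma(0) = sigma^2 * (1 + sum_i theta_i^2).
  sum_i theta_i^2 = (-0.544)^2 = 0.295936.
  gamma(0) = 3 * (1 + 0.295936) = 3 * 1.295936 = 3.887808, which rounds to 3.8878.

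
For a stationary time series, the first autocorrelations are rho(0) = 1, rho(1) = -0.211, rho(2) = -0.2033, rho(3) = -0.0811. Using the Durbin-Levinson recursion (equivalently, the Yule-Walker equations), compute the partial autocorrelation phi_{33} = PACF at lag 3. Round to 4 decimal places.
\phi_{33} = -0.2130

The PACF at lag k is phi_{kk}, the last component of the solution
to the Yule-Walker system G_k phi = r_k where
  (G_k)_{ij} = rho(|i - j|), (r_k)_i = rho(i), i,j = 1..k.
Equivalently, Durbin-Levinson gives phi_{kk} iteratively:
  phi_{11} = rho(1)
  phi_{kk} = [rho(k) - sum_{j=1..k-1} phi_{k-1,j} rho(k-j)]
            / [1 - sum_{j=1..k-1} phi_{k-1,j} rho(j)],
  phi_{k,j} = phi_{k-1,j} - phi_{kk} phi_{k-1,k-j},  j = 1..k-1.
Step k = 1:
  phi_11 = rho(1) = -0.211.
Step k = 2:
  phi_22 = [rho(2) - phi_11 rho(1)] / [1 - phi_11 rho(1)] = [-0.2033 - (-0.211)(-0.211)] / [1 - (-0.211)(-0.211)]
         = -0.247821 / 0.955479 = -0.259368.
  Update: phi_21 = phi_11 - phi_22 phi_11 = -0.211 - (-0.259368)(-0.211) = -0.265727.
Step k = 3:
  phi_33 = [rho(3) - phi_21 rho(2) - phi_22 rho(1)] / [1 - phi_21 rho(1) - phi_22 rho(2)]
    numerator   = -0.0811 - (-0.265727)(-0.2033) - (-0.259368)(-0.211) = -0.18984896
    denominator = 1 - (-0.265727)(-0.211) - (-0.259368)(-0.2033) = 0.89120208
  phi_33 = -0.18984896 / 0.89120208 = -0.213.
Therefore phi_{33} = -0.2130.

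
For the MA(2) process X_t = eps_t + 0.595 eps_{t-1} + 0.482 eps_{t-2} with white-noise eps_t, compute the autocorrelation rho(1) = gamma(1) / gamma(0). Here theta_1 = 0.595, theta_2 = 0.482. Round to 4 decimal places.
\rho(1) = 0.5559

For an MA(q) process with theta_0 = 1, the autocovariance is
  gamma(k) = sigma^2 * sum_{i=0..q-k} theta_i * theta_{i+k},
and rho(k) = gamma(k) / gamma(0). Sigma^2 cancels.
  numerator   = (1)*(0.595) + (0.595)*(0.482) = 0.88179.
  denominator = (1)^2 + (0.595)^2 + (0.482)^2 = 1.586349.
  rho(1) = 0.88179 / 1.586349 = 0.5559.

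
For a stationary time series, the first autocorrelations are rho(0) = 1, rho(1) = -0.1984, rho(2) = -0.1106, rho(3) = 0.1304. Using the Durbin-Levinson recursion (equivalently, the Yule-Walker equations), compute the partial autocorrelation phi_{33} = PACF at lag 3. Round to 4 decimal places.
\phi_{33} = 0.0790

The PACF at lag k is phi_{kk}, the last component of the solution
to the Yule-Walker system G_k phi = r_k where
  (G_k)_{ij} = rho(|i - j|), (r_k)_i = rho(i), i,j = 1..k.
Equivalently, Durbin-Levinson gives phi_{kk} iteratively:
  phi_{11} = rho(1)
  phi_{kk} = [rho(k) - sum_{j=1..k-1} phi_{k-1,j} rho(k-j)]
            / [1 - sum_{j=1..k-1} phi_{k-1,j} rho(j)],
  phi_{k,j} = phi_{k-1,j} - phi_{kk} phi_{k-1,k-j},  j = 1..k-1.
Step k = 1:
  phi_11 = rho(1) = -0.1984.
Step k = 2:
  phi_22 = [rho(2) - phi_11 rho(1)] / [1 - phi_11 rho(1)] = [-0.1106 - (-0.1984)(-0.1984)] / [1 - (-0.1984)(-0.1984)]
         = -0.14996256 / 0.96063744 = -0.156107.
  Update: phi_21 = phi_11 - phi_22 phi_11 = -0.1984 - (-0.156107)(-0.1984) = -0.229372.
Step k = 3:
  phi_33 = [rho(3) - phi_21 rho(2) - phi_22 rho(1)] / [1 - phi_21 rho(1) - phi_22 rho(2)]
    numerator   = 0.1304 - (-0.229372)(-0.1106) - (-0.156107)(-0.1984) = 0.07405979
    denominator = 1 - (-0.229372)(-0.1984) - (-0.156107)(-0.1106) = 0.93722718
  phi_33 = 0.07405979 / 0.93722718 = 0.079.
Therefore phi_{33} = 0.0790.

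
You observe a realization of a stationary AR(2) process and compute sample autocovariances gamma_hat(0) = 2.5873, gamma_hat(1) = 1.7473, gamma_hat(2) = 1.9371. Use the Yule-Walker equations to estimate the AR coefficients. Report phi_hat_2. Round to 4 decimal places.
\hat\phi_{2} = 0.5380

The Yule-Walker equations for an AR(p) process read, in matrix form,
  Gamma_p phi = r_p,   with   (Gamma_p)_{ij} = gamma(|i - j|),
                       (r_p)_i = gamma(i),   i,j = 1..p.
Substitute the sample gammas (Toeplitz matrix and right-hand side of size 2):
  Gamma_p = [[2.5873, 1.7473], [1.7473, 2.5873]]
  r_p     = [1.7473, 1.9371]
Written out:
  2.5873 phi_1 + 1.7473 phi_2 = 1.7473
  1.7473 phi_1 + 2.5873 phi_2 = 1.9371
Solve by Cramer's rule:
  det = gamma(0)^2 - gamma(1)^2 = (2.5873)^2 - (1.7473)^2 = 6.69412129 - 3.05305729 = 3.641064
  phi_hat_1 = [gamma(1) gamma(0) - gamma(1) gamma(2)] / det = [(1.7473)(2.5873) - (1.7473)(1.9371)] / 3.641064 = 1.13609446 / 3.641064 = 0.312
  phi_hat_2 = [gamma(0) gamma(2) - gamma(1)^2] / det = [(2.5873)(1.9371) - (1.7473)^2] / 3.641064 = 1.95880154 / 3.641064 = 0.538
So phi_hat = [0.3120, 0.5380].
Therefore phi_hat_2 = 0.5380.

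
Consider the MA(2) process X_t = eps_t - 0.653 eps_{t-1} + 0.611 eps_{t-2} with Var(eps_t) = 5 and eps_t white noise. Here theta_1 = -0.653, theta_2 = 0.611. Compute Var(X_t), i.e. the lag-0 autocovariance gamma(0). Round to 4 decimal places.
\gamma(0) = 8.9987

For an MA(q) process X_t = eps_t + sum_i theta_i eps_{t-i} with
Var(eps_t) = sigma^2, the variance is
  gamma(0) = sigma^2 * (1 + sum_i theta_i^2).
  sum_i theta_i^2 = (-0.653)^2 + (0.611)^2 = 0.426409 + 0.373321 = 0.79973.
  gamma(0) = 5 * (1 + 0.79973) = 5 * 1.79973 = 8.99865, which rounds to 8.9987.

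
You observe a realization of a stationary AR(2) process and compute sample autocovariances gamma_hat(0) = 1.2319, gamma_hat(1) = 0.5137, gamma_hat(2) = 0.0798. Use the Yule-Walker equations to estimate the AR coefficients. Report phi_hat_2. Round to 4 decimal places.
\hat\phi_{2} = -0.1321

The Yule-Walker equations for an AR(p) process read, in matrix form,
  Gamma_p phi = r_p,   with   (Gamma_p)_{ij} = gamma(|i - j|),
                       (r_p)_i = gamma(i),   i,j = 1..p.
Substitute the sample gammas (Toeplitz matrix and right-hand side of size 2):
  Gamma_p = [[1.2319, 0.5137], [0.5137, 1.2319]]
  r_p     = [0.5137, 0.0798]
Written out:
  1.2319 phi_1 + 0.5137 phi_2 = 0.5137
  0.5137 phi_1 + 1.2319 phi_2 = 0.0798
Solve by Cramer's rule:
  det = gamma(0)^2 - gamma(1)^2 = (1.2319)^2 - (0.5137)^2 = 1.51757761 - 0.26388769 = 1.25368992
  phi_hat_1 = [gamma(1) gamma(0) - gamma(1) gamma(2)] / det = [(0.5137)(1.2319) - (0.5137)(0.0798)] / 1.25368992 = 0.59183377 / 1.25368992 = 0.4721
  phi_hat_2 = [gamma(0) gamma(2) - gamma(1)^2] / det = [(1.2319)(0.0798) - (0.5137)^2] / 1.25368992 = -0.16558207 / 1.25368992 = -0.1321
So phi_hat = [0.4721, -0.1321].
Therefore phi_hat_2 = -0.1321.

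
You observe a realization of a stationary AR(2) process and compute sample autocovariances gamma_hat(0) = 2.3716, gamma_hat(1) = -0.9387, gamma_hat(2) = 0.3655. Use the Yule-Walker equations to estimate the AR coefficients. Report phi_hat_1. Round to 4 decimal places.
\hat\phi_{1} = -0.3970

The Yule-Walker equations for an AR(p) process read, in matrix form,
  Gamma_p phi = r_p,   with   (Gamma_p)_{ij} = gamma(|i - j|),
                       (r_p)_i = gamma(i),   i,j = 1..p.
Substitute the sample gammas (Toeplitz matrix and right-hand side of size 2):
  Gamma_p = [[2.3716, -0.9387], [-0.9387, 2.3716]]
  r_p     = [-0.9387, 0.3655]
Written out:
  2.3716 phi_1 - 0.9387 phi_2 = -0.9387
  -0.9387 phi_1 + 2.3716 phi_2 = 0.3655
Solve by Cramer's rule:
  det = gamma(0)^2 - gamma(1)^2 = (2.3716)^2 - (-0.9387)^2 = 5.62448656 - 0.88115769 = 4.74332887
  phi_hat_1 = [gamma(1) gamma(0) - gamma(1) gamma(2)] / det = [(-0.9387)(2.3716) - (-0.9387)(0.3655)] / 4.74332887 = -1.88312607 / 4.74332887 = -0.397
  phi_hat_2 = [gamma(0) gamma(2) - gamma(1)^2] / det = [(2.3716)(0.3655) - (-0.9387)^2] / 4.74332887 = -0.01433789 / 4.74332887 = -0.003
So phi_hat = [-0.3970, -0.0030].
Therefore phi_hat_1 = -0.3970.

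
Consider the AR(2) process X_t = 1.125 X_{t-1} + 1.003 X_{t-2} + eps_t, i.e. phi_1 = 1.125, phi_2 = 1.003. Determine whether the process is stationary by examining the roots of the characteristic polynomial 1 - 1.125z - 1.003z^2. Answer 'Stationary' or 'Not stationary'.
\text{Not stationary}

The AR(p) characteristic polynomial is P(z) = 1 - 1.125z - 1.003z^2.
Stationarity requires all roots to lie outside the unit circle, i.e. |z| > 1 for every root.
Set 1 + (-1.125) z + (-1.003) z^2 = 0, i.e. a z^2 + b z + c = 0 with a = -1.003, b = -1.125, c = 1.
Discriminant D = b^2 - 4ac = (-1.125)^2 - 4*(-1.003)*1 = 1.265625 - (-4.012) = 5.277625.
D >= 0, so the roots are real: z = (-b +/- sqrt(D)) / (2a) = (1.125 +/- 2.297308) / (-2.006).
  z_1 = (1.125 + 2.297308) / (-2.006) = -1.706,   |z_1| = 1.706.
  z_2 = (1.125 - 2.297308) / (-2.006) = 0.5844,   |z_2| = 0.5844.
Moduli of all roots: 1.7060, 0.5844.
All moduli strictly greater than 1? No.
Verdict: Not stationary.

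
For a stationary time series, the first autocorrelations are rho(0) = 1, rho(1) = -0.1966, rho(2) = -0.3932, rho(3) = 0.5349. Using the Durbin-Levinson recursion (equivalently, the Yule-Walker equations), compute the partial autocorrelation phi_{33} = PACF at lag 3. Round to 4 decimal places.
\phi_{33} = 0.4360

The PACF at lag k is phi_{kk}, the last component of the solution
to the Yule-Walker system G_k phi = r_k where
  (G_k)_{ij} = rho(|i - j|), (r_k)_i = rho(i), i,j = 1..k.
Equivalently, Durbin-Levinson gives phi_{kk} iteratively:
  phi_{11} = rho(1)
  phi_{kk} = [rho(k) - sum_{j=1..k-1} phi_{k-1,j} rho(k-j)]
            / [1 - sum_{j=1..k-1} phi_{k-1,j} rho(j)],
  phi_{k,j} = phi_{k-1,j} - phi_{kk} phi_{k-1,k-j},  j = 1..k-1.
Step k = 1:
  phi_11 = rho(1) = -0.1966.
Step k = 2:
  phi_22 = [rho(2) - phi_11 rho(1)] / [1 - phi_11 rho(1)] = [-0.3932 - (-0.1966)(-0.1966)] / [1 - (-0.1966)(-0.1966)]
         = -0.43185156 / 0.96134844 = -0.449214.
  Update: phi_21 = phi_11 - phi_22 phi_11 = -0.1966 - (-0.449214)(-0.1966) = -0.284916.
Step k = 3:
  phi_33 = [rho(3) - phi_21 rho(2) - phi_22 rho(1)] / [1 - phi_21 rho(1) - phi_22 rho(2)]
    numerator   = 0.5349 - (-0.284916)(-0.3932) - (-0.449214)(-0.1966) = 0.33455566
    denominator = 1 - (-0.284916)(-0.1966) - (-0.449214)(-0.3932) = 0.7673545
  phi_33 = 0.33455566 / 0.7673545 = 0.436.
Therefore phi_{33} = 0.4360.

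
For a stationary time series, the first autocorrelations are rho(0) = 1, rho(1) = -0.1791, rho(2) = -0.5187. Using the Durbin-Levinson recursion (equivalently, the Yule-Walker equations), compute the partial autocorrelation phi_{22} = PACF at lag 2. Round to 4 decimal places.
\phi_{22} = -0.5690

The PACF at lag k is phi_{kk}, the last component of the solution
to the Yule-Walker system G_k phi = r_k where
  (G_k)_{ij} = rho(|i - j|), (r_k)_i = rho(i), i,j = 1..k.
Equivalently, Durbin-Levinson gives phi_{kk} iteratively:
  phi_{11} = rho(1)
  phi_{kk} = [rho(k) - sum_{j=1..k-1} phi_{k-1,j} rho(k-j)]
            / [1 - sum_{j=1..k-1} phi_{k-1,j} rho(j)],
  phi_{k,j} = phi_{k-1,j} - phi_{kk} phi_{k-1,k-j},  j = 1..k-1.
Step k = 1:
  phi_11 = rho(1) = -0.1791.
Step k = 2:
  phi_22 = [rho(2) - phi_11 rho(1)] / [1 - phi_11 rho(1)] = [-0.5187 - (-0.1791)(-0.1791)] / [1 - (-0.1791)(-0.1791)]
         = -0.55077681 / 0.96792319 = -0.569.
Therefore phi_{22} = -0.5690.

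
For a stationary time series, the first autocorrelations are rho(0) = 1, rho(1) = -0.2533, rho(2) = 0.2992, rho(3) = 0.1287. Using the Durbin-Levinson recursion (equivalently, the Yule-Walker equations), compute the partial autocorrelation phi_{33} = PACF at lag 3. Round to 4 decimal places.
\phi_{33} = 0.2841

The PACF at lag k is phi_{kk}, the last component of the solution
to the Yule-Walker system G_k phi = r_k where
  (G_k)_{ij} = rho(|i - j|), (r_k)_i = rho(i), i,j = 1..k.
Equivalently, Durbin-Levinson gives phi_{kk} iteratively:
  phi_{11} = rho(1)
  phi_{kk} = [rho(k) - sum_{j=1..k-1} phi_{k-1,j} rho(k-j)]
            / [1 - sum_{j=1..k-1} phi_{k-1,j} rho(j)],
  phi_{k,j} = phi_{k-1,j} - phi_{kk} phi_{k-1,k-j},  j = 1..k-1.
Step k = 1:
  phi_11 = rho(1) = -0.2533.
Step k = 2:
  phi_22 = [rho(2) - phi_11 rho(1)] / [1 - phi_11 rho(1)] = [0.2992 - (-0.2533)(-0.2533)] / [1 - (-0.2533)(-0.2533)]
         = 0.23503911 / 0.93583911 = 0.251153.
  Update: phi_21 = phi_11 - phi_22 phi_11 = -0.2533 - (0.251153)(-0.2533) = -0.189683.
Step k = 3:
  phi_33 = [rho(3) - phi_21 rho(2) - phi_22 rho(1)] / [1 - phi_21 rho(1) - phi_22 rho(2)]
    numerator   = 0.1287 - (-0.189683)(0.2992) - (0.251153)(-0.2533) = 0.24907025
    denominator = 1 - (-0.189683)(-0.2533) - (0.251153)(0.2992) = 0.87680825
  phi_33 = 0.24907025 / 0.87680825 = 0.2841.
Therefore phi_{33} = 0.2841.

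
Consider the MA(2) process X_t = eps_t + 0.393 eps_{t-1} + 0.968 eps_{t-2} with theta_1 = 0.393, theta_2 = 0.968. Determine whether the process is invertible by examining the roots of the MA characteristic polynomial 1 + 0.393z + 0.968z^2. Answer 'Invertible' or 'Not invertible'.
\text{Invertible}

The MA(q) characteristic polynomial is P(z) = 1 + 0.393z + 0.968z^2.
Invertibility requires all roots to lie outside the unit circle, i.e. |z| > 1 for every root.
Set 1 + (0.393) z + (0.968) z^2 = 0, i.e. a z^2 + b z + c = 0 with a = 0.968, b = 0.393, c = 1.
Discriminant D = b^2 - 4ac = (0.393)^2 - 4*(0.968)*1 = 0.154449 - (3.872) = -3.717551.
D < 0, so the roots are the complex-conjugate pair z = (-b +/- i sqrt(-D)) / (2a) = -0.203 +/- 0.9959i.
For a conjugate pair |z|^2 = z * conj(z) = (product of roots) = c/a = 1/(0.968) = 1.033058, so |z| = sqrt(1.033058) = 1.0164 for both roots.
Moduli of all roots: 1.0164, 1.0164.
All moduli strictly greater than 1? Yes.
Verdict: Invertible.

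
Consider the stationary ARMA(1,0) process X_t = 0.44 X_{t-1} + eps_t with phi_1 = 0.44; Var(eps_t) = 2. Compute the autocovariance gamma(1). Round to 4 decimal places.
\gamma(1) = 1.0913

Multiply the model equation by X_{t-k} and take expectations. With theta_0 = psi_0 = 1 and psi_j the MA(infinity) weights, this gives
  gamma(k) - sum_i phi_i gamma(k-i) = c_k,
  c_k = sigma^2 * sum_{j=k..q} theta_j psi_{j-k}   (c_k = 0 for k > q),
using gamma(-m) = gamma(m).
Pure AR (q = 0): c_0 = sigma^2 = 2, c_k = 0 for k >= 1.
Equations for k = 0 and k = 1 (AR order 1):
  gamma(0) = phi_1 gamma(1) + c_0
  gamma(1) = phi_1 gamma(0) + c_1
Substituting the second into the first: gamma(0) (1 - phi_1^2) = c_0 + phi_1 c_1, so
  gamma(0) = c_0 / (1 - phi_1^2) = 2 / (1 - (0.44)^2) = 2 / 0.8064 = 2.480159.
  gamma(1) = phi_1 gamma(0) = (0.44)(2.480159) = 1.09127.
Therefore gamma(1) = 1.0913 (to 4 decimal places).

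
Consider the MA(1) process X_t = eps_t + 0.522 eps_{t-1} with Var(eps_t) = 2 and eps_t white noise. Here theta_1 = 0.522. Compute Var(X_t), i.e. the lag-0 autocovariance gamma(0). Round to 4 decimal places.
\gamma(0) = 2.5450

For an MA(q) process X_t = eps_t + sum_i theta_i eps_{t-i} with
Var(eps_t) = sigma^2, the variance is
  gamma(0) = sigma^2 * (1 + sum_i theta_i^2).
  sum_i theta_i^2 = (0.522)^2 = 0.272484.
  gamma(0) = 2 * (1 + 0.272484) = 2 * 1.272484 = 2.544968, which rounds to 2.5450.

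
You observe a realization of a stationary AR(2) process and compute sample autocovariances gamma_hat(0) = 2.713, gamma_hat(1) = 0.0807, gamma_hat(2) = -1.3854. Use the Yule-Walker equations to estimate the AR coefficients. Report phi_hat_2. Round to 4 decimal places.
\hat\phi_{2} = -0.5120

The Yule-Walker equations for an AR(p) process read, in matrix form,
  Gamma_p phi = r_p,   with   (Gamma_p)_{ij} = gamma(|i - j|),
                       (r_p)_i = gamma(i),   i,j = 1..p.
Substitute the sample gammas (Toeplitz matrix and right-hand side of size 2):
  Gamma_p = [[2.713, 0.0807], [0.0807, 2.713]]
  r_p     = [0.0807, -1.3854]
Written out:
  2.713 phi_1 + 0.0807 phi_2 = 0.0807
  0.0807 phi_1 + 2.713 phi_2 = -1.3854
Solve by Cramer's rule:
  det = gamma(0)^2 - gamma(1)^2 = (2.713)^2 - (0.0807)^2 = 7.360369 - 0.00651249 = 7.35385651
  phi_hat_1 = [gamma(1) gamma(0) - gamma(1) gamma(2)] / det = [(0.0807)(2.713) - (0.0807)(-1.3854)] / 7.35385651 = 0.33074088 / 7.35385651 = 0.045
  phi_hat_2 = [gamma(0) gamma(2) - gamma(1)^2] / det = [(2.713)(-1.3854) - (0.0807)^2] / 7.35385651 = -3.76510269 / 7.35385651 = -0.512
So phi_hat = [0.0450, -0.5120].
Therefore phi_hat_2 = -0.5120.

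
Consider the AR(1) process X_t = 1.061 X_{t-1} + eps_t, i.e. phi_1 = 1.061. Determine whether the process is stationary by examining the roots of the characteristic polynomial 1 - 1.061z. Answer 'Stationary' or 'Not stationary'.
\text{Not stationary}

The AR(p) characteristic polynomial is P(z) = 1 - 1.061z.
Stationarity requires all roots to lie outside the unit circle, i.e. |z| > 1 for every root.
This is linear in z: 1 + (-1.061) z = 0  =>  z = -1/(-1.061) = 0.942507,  |z| = 0.942507.
Moduli of all roots: 0.9425.
All moduli strictly greater than 1? No.
Verdict: Not stationary.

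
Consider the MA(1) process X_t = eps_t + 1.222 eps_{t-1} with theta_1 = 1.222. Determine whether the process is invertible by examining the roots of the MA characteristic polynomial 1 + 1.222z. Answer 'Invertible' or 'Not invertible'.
\text{Not invertible}

The MA(q) characteristic polynomial is P(z) = 1 + 1.222z.
Invertibility requires all roots to lie outside the unit circle, i.e. |z| > 1 for every root.
This is linear in z: 1 + (1.222) z = 0  =>  z = -1/(1.222) = -0.818331,  |z| = 0.818331.
Moduli of all roots: 0.8183.
All moduli strictly greater than 1? No.
Verdict: Not invertible.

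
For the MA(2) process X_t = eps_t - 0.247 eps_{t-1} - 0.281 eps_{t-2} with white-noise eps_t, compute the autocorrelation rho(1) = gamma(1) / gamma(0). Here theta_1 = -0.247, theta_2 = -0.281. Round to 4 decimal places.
\rho(1) = -0.1558

For an MA(q) process with theta_0 = 1, the autocovariance is
  gamma(k) = sigma^2 * sum_{i=0..q-k} theta_i * theta_{i+k},
and rho(k) = gamma(k) / gamma(0). Sigma^2 cancels.
  numerator   = (1)*(-0.247) + (-0.247)*(-0.281) = -0.177593.
  denominator = (1)^2 + (-0.247)^2 + (-0.281)^2 = 1.13997.
  rho(1) = -0.177593 / 1.13997 = -0.1558.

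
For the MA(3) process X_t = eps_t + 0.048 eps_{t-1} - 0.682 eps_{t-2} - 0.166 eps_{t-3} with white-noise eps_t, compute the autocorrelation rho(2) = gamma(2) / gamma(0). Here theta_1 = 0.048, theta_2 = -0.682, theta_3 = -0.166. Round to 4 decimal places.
\rho(2) = -0.4615

For an MA(q) process with theta_0 = 1, the autocovariance is
  gamma(k) = sigma^2 * sum_{i=0..q-k} theta_i * theta_{i+k},
and rho(k) = gamma(k) / gamma(0). Sigma^2 cancels.
  numerator   = (1)*(-0.682) + (0.048)*(-0.166) = -0.689968.
  denominator = (1)^2 + (0.048)^2 + (-0.682)^2 + (-0.166)^2 = 1.494984.
  rho(2) = -0.689968 / 1.494984 = -0.4615.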